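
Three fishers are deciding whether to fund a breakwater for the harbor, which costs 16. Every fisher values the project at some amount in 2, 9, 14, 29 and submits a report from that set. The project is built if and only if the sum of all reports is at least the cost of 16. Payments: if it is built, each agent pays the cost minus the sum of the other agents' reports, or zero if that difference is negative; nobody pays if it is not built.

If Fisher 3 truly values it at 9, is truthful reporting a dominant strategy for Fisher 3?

Yes

Check each profile of the others' reports and compare truth against every alternative report.
Others report (2, 14): truth gives 9, best alternative gives 9.
Others report (2, 29): truth gives 9, best alternative gives 9.
Others report (9, 9): truth gives 9, best alternative gives 9.
Others report (9, 14): truth gives 9, best alternative gives 9.
Others report (9, 29): truth gives 9, best alternative gives 9.
Others report (14, 2): truth gives 9, best alternative gives 9.
(Remaining 10 profiles checked similarly; truth is weakly best in each.)
In every case the truthful report is at least as good as any alternative, so it is a dominant strategy.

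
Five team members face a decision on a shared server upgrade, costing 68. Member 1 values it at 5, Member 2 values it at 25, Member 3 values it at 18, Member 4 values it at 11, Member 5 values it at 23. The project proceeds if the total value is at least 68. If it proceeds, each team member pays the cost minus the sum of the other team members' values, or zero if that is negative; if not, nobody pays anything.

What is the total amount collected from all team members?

Total value 82 ≥ cost 68, so it is built.
Member 1: others sum to 77; max(0, 68 - 77) = 0.
Member 2: others sum to 57; max(0, 68 - 57) = 11.
Member 3: others sum to 64; max(0, 68 - 64) = 4.
Member 4: others sum to 71; max(0, 68 - 71) = 0.
Member 5: others sum to 59; max(0, 68 - 59) = 9.
Total collected = 0 + 11 + 4 + 0 + 9 = 24.

24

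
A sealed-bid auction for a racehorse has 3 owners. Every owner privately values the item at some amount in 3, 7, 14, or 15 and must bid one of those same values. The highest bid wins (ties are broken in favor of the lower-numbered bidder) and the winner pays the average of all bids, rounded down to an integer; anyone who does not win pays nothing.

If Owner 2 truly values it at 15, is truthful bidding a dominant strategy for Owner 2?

No

Consider the case where Owner 1 bids 3 and Owner 3 bids 3.
Truthful bid 15: wins, pays 7, utility 15 - 7 = 8.
Bid 7 instead: wins, pays 4, utility 15 - 4 = 11.
Since 11 > 8, bidding 7 is strictly better here, so truthful bidding is not dominant.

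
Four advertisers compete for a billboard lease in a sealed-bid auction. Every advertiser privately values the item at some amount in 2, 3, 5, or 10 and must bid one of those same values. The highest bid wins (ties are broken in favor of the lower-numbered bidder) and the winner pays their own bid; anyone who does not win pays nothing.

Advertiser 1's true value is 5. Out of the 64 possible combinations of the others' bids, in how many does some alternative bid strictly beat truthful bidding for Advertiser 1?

Others bid (2, 2, 2): truth gives 0; bid 2 gives 3 > 0. Violating.
Others bid (2, 2, 3): truth gives 0; bid 3 gives 2 > 0. Violating.
Others bid (2, 3, 2): truth gives 0; bid 3 gives 2 > 0. Violating.
Others bid (2, 3, 3): truth gives 0; bid 3 gives 2 > 0. Violating.
Others bid (2, 2, 5): truth gives 0; no alternative beats it.
Others bid (2, 2, 10): truth gives 0; no alternative beats it.
(Checking all 64 profiles: 8 have a profitable deviation, 56 do not.)

8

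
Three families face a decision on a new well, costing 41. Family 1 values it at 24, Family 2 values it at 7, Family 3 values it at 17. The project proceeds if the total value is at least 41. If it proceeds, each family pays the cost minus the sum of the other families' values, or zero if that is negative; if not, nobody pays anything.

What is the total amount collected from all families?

27

Total value 48 ≥ cost 41, so it is built.
Family 1: others sum to 24; max(0, 41 - 24) = 17.
Family 2: others sum to 41; max(0, 41 - 41) = 0.
Family 3: others sum to 31; max(0, 41 - 31) = 10.
Total collected = 17 + 0 + 10 = 27.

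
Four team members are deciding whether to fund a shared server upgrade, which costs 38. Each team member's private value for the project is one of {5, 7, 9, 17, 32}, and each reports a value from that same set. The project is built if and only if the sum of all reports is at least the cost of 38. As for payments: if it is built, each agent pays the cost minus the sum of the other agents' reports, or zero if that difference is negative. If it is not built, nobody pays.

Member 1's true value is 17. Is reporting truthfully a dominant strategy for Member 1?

Check each profile of the others' reports and compare truth against every alternative report.
Others report (5, 5, 32): truth gives 17, best alternative gives 17.
Others report (5, 7, 32): truth gives 17, best alternative gives 17.
Others report (5, 9, 32): truth gives 17, best alternative gives 17.
Others report (5, 17, 17): truth gives 17, best alternative gives 17.
Others report (5, 17, 32): truth gives 17, best alternative gives 17.
Others report (5, 32, 5): truth gives 17, best alternative gives 17.
(Remaining 119 profiles checked similarly; truth is weakly best in each.)
In every case the truthful report is at least as good as any alternative, so it is a dominant strategy.

Yes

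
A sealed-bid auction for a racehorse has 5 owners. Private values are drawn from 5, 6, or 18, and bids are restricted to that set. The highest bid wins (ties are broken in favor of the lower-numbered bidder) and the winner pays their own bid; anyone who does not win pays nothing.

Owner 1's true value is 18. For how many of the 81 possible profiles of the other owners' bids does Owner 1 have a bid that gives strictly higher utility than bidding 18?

Others bid (5, 5, 5, 5): truth gives 0; bid 5 gives 13 > 0. Violating.
Others bid (5, 5, 5, 6): truth gives 0; bid 6 gives 12 > 0. Violating.
Others bid (5, 5, 6, 5): truth gives 0; bid 6 gives 12 > 0. Violating.
Others bid (5, 5, 6, 6): truth gives 0; bid 6 gives 12 > 0. Violating.
Others bid (5, 5, 5, 18): truth gives 0; no alternative beats it.
Others bid (5, 5, 6, 18): truth gives 0; no alternative beats it.
(Checking all 81 profiles: 16 have a profitable deviation, 65 do not.)

16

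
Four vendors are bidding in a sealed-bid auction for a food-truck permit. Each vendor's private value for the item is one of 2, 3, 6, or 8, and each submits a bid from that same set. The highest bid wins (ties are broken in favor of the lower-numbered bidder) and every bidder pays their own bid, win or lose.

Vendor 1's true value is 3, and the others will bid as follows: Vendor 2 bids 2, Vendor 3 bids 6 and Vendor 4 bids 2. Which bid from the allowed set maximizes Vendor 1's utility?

Bid 2: loses but pays 2, utility -2.
Bid 3: loses but pays 3, utility -3.
Bid 6: wins, pays 6, utility 3 - 6 = -3.
Bid 8: wins, pays 8, utility 3 - 8 = -5.
The best choice is 2 with utility -2.

2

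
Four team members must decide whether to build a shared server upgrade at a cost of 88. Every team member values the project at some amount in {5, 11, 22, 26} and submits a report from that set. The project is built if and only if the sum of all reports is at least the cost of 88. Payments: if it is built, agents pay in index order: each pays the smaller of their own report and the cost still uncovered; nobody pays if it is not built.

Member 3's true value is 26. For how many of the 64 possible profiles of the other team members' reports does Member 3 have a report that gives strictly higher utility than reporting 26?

8

Others report (22, 22, 22): truth gives 0; report 22 gives 4 > 0. Violating.
Others report (22, 22, 26): truth gives 0; report 22 gives 4 > 0. Violating.
Others report (22, 26, 22): truth gives 0; report 22 gives 4 > 0. Violating.
Others report (22, 26, 26): truth gives 0; report 22 gives 4 > 0. Violating.
Others report (5, 5, 5): truth gives 0; no alternative beats it.
Others report (5, 5, 11): truth gives 0; no alternative beats it.
(Checking all 64 profiles: 8 have a profitable deviation, 56 do not.)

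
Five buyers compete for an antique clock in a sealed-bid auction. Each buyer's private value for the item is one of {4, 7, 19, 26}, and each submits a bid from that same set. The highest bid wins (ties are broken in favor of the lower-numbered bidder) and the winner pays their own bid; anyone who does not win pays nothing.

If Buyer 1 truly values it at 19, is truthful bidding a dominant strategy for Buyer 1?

No

Consider the case where Buyer 2 bids 4, Buyer 3 bids 4, Buyer 4 bids 4 and Buyer 5 bids 4.
Truthful bid 19: wins, pays 19, utility 19 - 19 = 0.
Bid 4 instead: wins, pays 4, utility 19 - 4 = 15.
Since 15 > 0, bidding 4 is strictly better here, so truthful bidding is not dominant.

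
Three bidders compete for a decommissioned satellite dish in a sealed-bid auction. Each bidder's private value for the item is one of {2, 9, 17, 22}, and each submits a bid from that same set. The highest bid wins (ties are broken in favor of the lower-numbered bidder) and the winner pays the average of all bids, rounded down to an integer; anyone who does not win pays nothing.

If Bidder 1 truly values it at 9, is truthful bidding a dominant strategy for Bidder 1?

No

Consider the case where Bidder 2 bids 2 and Bidder 3 bids 2.
Truthful bid 9: wins, pays 4, utility 9 - 4 = 5.
Bid 2 instead: wins, pays 2, utility 9 - 2 = 7.
Since 7 > 5, bidding 2 is strictly better here, so truthful bidding is not dominant.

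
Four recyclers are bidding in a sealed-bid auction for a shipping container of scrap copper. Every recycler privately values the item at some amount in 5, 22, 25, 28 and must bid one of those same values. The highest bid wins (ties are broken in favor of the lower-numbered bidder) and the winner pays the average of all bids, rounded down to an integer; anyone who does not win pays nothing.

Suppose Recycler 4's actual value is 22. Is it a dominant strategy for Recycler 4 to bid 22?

Consider the case where Recycler 1 bids 5, Recycler 2 bids 5 and Recycler 3 bids 22.
Truthful bid 22: loses, pays 0, utility 0.
Bid 25 instead: wins, pays 14, utility 22 - 14 = 8.
Since 8 > 0, bidding 25 is strictly better here, so truthful bidding is not dominant.

No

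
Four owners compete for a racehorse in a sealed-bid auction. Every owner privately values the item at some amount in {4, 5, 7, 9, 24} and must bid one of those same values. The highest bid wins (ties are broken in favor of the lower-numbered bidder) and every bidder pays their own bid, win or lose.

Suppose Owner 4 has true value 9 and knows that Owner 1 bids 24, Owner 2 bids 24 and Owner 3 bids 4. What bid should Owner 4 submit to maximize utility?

4

Bid 4: loses but pays 4, utility -4.
Bid 5: loses but pays 5, utility -5.
Bid 7: loses but pays 7, utility -7.
Bid 9: loses but pays 9, utility -9.
Bid 24: loses but pays 24, utility -24.
The best choice is 4 with utility -4.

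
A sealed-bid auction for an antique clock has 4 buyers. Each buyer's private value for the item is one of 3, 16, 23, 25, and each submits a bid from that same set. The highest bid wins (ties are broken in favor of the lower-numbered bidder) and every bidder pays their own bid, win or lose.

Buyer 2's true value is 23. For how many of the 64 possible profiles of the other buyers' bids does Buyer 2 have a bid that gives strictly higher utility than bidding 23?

Others bid (3, 3, 3): truth gives 0; bid 16 gives 7 > 0. Violating.
Others bid (3, 3, 16): truth gives 0; bid 16 gives 7 > 0. Violating.
Others bid (3, 3, 25): truth gives -23; bid 25 gives -2 > -23. Violating.
Others bid (3, 16, 3): truth gives 0; bid 16 gives 7 > 0. Violating.
Others bid (3, 3, 23): truth gives 0; no alternative beats it.
Others bid (3, 16, 23): truth gives 0; no alternative beats it.
(Checking all 64 profiles: 50 have a profitable deviation, 14 do not.)

50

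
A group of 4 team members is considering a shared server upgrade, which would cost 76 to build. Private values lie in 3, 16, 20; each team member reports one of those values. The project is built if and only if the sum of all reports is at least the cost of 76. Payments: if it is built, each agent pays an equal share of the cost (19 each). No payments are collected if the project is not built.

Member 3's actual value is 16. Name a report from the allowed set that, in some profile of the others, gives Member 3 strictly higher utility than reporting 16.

Suppose Member 1 reports 20, Member 2 reports 20 and Member 4 reports 20.
Report 16: project built, pays 19, utility 16 - 19 = -3.
Report 3: project not built, utility 0.
So reporting 3 beats truth here (0 > -3).

3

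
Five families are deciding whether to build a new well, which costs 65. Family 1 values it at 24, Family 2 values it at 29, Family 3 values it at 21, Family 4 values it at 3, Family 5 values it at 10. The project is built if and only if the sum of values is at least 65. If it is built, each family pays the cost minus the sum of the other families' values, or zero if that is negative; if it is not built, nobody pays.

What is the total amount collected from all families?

9

Total value 87 ≥ cost 65, so it is built.
Family 1: others sum to 63; max(0, 65 - 63) = 2.
Family 2: others sum to 58; max(0, 65 - 58) = 7.
Family 3: others sum to 66; max(0, 65 - 66) = 0.
Family 4: others sum to 84; max(0, 65 - 84) = 0.
Family 5: others sum to 77; max(0, 65 - 77) = 0.
Total collected = 2 + 7 + 0 + 0 + 0 = 9.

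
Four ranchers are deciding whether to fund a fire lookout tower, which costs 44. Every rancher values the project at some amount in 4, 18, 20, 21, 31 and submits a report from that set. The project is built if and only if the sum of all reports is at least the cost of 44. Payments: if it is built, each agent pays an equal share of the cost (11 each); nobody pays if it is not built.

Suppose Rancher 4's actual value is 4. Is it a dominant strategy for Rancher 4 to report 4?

Yes

Check each profile of the others' reports and compare truth against every alternative report.
Others report (4, 4, 18): truth gives 0, best alternative gives -7.
Others report (4, 4, 20): truth gives 0, best alternative gives -7.
Others report (4, 4, 21): truth gives 0, best alternative gives -7.
Others report (4, 4, 31): truth gives 0, best alternative gives -7.
Others report (4, 18, 4): truth gives 0, best alternative gives -7.
Others report (4, 20, 4): truth gives 0, best alternative gives -7.
(Remaining 119 profiles checked similarly; truth is weakly best in each.)
In every case the truthful report is at least as good as any alternative, so it is a dominant strategy.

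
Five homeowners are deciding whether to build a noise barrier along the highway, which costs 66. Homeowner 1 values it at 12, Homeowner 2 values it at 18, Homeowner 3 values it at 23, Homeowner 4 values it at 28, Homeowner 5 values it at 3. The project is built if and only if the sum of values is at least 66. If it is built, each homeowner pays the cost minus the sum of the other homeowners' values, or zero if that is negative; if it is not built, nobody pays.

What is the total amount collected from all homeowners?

Total value 84 ≥ cost 66, so it is built.
Homeowner 1: others sum to 72; max(0, 66 - 72) = 0.
Homeowner 2: others sum to 66; max(0, 66 - 66) = 0.
Homeowner 3: others sum to 61; max(0, 66 - 61) = 5.
Homeowner 4: others sum to 56; max(0, 66 - 56) = 10.
Homeowner 5: others sum to 81; max(0, 66 - 81) = 0.
Total collected = 0 + 0 + 5 + 10 + 0 = 15.

15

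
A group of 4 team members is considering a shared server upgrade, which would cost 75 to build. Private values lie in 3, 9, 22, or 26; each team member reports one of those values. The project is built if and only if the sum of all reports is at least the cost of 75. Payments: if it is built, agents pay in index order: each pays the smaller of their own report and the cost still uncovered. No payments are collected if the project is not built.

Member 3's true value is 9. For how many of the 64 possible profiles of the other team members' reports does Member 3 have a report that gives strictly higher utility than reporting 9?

4

Others report (22, 26, 26): truth gives 0; report 3 gives 6 > 0. Violating.
Others report (26, 22, 26): truth gives 0; report 3 gives 6 > 0. Violating.
Others report (26, 26, 22): truth gives 0; report 3 gives 6 > 0. Violating.
Others report (26, 26, 26): truth gives 0; report 3 gives 6 > 0. Violating.
Others report (3, 3, 3): truth gives 0; no alternative beats it.
Others report (3, 3, 9): truth gives 0; no alternative beats it.
(Checking all 64 profiles: 4 have a profitable deviation, 60 do not.)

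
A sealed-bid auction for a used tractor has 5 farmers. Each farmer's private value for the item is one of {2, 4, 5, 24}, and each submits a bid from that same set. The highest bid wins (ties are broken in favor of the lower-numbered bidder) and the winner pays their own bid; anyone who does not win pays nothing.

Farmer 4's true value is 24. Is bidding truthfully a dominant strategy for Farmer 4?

Consider the case where Farmer 1 bids 2, Farmer 2 bids 2, Farmer 3 bids 2 and Farmer 5 bids 2.
Truthful bid 24: wins, pays 24, utility 24 - 24 = 0.
Bid 4 instead: wins, pays 4, utility 24 - 4 = 20.
Since 20 > 0, bidding 4 is strictly better here, so truthful bidding is not dominant.

No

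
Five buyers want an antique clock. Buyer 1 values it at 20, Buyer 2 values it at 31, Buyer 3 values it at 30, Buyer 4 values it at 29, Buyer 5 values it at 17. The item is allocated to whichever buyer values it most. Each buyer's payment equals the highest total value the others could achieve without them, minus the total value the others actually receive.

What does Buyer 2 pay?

30

Buyer 2 has the highest value and receives the item.
Without Buyer 2, the item would go to the next-highest value, 30, so the others could achieve 30.
With Buyer 2 present and winning, the others receive nothing, so their total is 0.
Payment = 30 - 0 = 30.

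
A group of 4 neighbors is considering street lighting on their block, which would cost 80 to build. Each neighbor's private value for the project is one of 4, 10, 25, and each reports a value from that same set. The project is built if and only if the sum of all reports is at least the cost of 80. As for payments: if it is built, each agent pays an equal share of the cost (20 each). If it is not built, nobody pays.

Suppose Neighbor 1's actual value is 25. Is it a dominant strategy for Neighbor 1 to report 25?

Check each profile of the others' reports and compare truth against every alternative report.
Others report (10, 25, 25): truth gives 5, best alternative gives 0.
Others report (25, 10, 25): truth gives 5, best alternative gives 0.
Others report (25, 25, 10): truth gives 5, best alternative gives 0.
Others report (25, 25, 25): truth gives 5, best alternative gives 5.
Others report (4, 4, 4): truth gives 0, best alternative gives 0.
Others report (4, 4, 10): truth gives 0, best alternative gives 0.
(Remaining 21 profiles checked similarly; truth is weakly best in each.)
In every case the truthful report is at least as good as any alternative, so it is a dominant strategy.

Yes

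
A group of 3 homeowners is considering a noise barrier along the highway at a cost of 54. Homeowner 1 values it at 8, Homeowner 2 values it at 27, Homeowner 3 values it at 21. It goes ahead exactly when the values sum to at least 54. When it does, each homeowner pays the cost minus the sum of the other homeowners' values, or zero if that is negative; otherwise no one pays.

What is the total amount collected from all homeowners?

50

Total value 56 ≥ cost 54, so it is built.
Homeowner 1: others sum to 48; max(0, 54 - 48) = 6.
Homeowner 2: others sum to 29; max(0, 54 - 29) = 25.
Homeowner 3: others sum to 35; max(0, 54 - 35) = 19.
Total collected = 6 + 25 + 19 = 50.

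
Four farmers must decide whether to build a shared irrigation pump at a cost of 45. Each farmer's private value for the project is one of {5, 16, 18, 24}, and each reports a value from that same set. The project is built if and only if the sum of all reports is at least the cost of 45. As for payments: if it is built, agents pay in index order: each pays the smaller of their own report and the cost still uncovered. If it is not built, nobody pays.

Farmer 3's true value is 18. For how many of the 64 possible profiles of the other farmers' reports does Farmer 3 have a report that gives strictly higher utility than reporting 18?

Others report (5, 5, 24): truth gives 0; report 16 gives 2 > 0. Violating.
Others report (5, 16, 16): truth gives 0; report 16 gives 2 > 0. Violating.
Others report (5, 16, 18): truth gives 0; report 16 gives 2 > 0. Violating.
Others report (5, 16, 24): truth gives 0; report 5 gives 13 > 0. Violating.
Others report (5, 5, 5): truth gives 0; no alternative beats it.
Others report (5, 5, 16): truth gives 0; no alternative beats it.
(Checking all 64 profiles: 32 have a profitable deviation, 32 do not.)

32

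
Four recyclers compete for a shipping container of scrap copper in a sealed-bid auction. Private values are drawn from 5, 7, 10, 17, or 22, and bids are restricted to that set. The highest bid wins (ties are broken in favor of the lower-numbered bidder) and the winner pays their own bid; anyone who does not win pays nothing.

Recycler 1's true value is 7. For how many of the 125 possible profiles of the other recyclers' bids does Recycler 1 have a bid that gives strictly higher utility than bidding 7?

Others bid (5, 5, 5): truth gives 0; bid 5 gives 2 > 0. Violating.
Others bid (5, 5, 7): truth gives 0; no alternative beats it.
Others bid (5, 5, 10): truth gives 0; no alternative beats it.
(Checking all 125 profiles: 1 has a profitable deviation, 124 do not.)

1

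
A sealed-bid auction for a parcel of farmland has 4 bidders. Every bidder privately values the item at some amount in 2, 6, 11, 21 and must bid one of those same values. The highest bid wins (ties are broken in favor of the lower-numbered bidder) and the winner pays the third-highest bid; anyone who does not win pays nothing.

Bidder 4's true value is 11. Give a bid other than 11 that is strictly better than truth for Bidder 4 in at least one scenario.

Suppose Bidder 1 bids 2, Bidder 2 bids 2 and Bidder 3 bids 11.
Bid 11: loses, pays 0, utility 0.
Bid 21: wins, pays 2, utility 11 - 2 = 9.
So bidding 21 beats truth here (9 > 0).

21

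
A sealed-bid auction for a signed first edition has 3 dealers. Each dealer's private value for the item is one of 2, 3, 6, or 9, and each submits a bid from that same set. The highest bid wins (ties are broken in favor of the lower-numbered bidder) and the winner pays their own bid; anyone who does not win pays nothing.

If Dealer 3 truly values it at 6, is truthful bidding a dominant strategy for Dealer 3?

No

Consider the case where Dealer 1 bids 2 and Dealer 2 bids 2.
Truthful bid 6: wins, pays 6, utility 6 - 6 = 0.
Bid 3 instead: wins, pays 3, utility 6 - 3 = 3.
Since 3 > 0, bidding 3 is strictly better here, so truthful bidding is not dominant.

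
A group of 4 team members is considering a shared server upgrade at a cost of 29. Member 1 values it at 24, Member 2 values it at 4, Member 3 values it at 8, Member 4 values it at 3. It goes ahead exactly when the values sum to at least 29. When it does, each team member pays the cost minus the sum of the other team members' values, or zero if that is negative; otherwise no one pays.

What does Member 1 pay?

14

Total value 39 ≥ cost 29, so the project is built.
The other team members' values sum to 15.
Cost minus that sum is 29 - 15 = 14.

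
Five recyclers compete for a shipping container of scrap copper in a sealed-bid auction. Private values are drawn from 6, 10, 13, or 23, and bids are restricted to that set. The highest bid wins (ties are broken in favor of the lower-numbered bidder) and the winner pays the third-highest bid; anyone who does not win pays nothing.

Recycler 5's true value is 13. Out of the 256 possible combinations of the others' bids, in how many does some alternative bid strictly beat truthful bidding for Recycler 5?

32

Others bid (6, 6, 6, 13): truth gives 0; bid 23 gives 7 > 0. Violating.
Others bid (6, 6, 10, 13): truth gives 0; bid 23 gives 3 > 0. Violating.
Others bid (6, 6, 13, 6): truth gives 0; bid 23 gives 7 > 0. Violating.
Others bid (6, 6, 13, 10): truth gives 0; bid 23 gives 3 > 0. Violating.
Others bid (6, 6, 6, 6): truth gives 7; no alternative beats it.
Others bid (6, 6, 6, 10): truth gives 7; no alternative beats it.
(Checking all 256 profiles: 32 have a profitable deviation, 224 do not.)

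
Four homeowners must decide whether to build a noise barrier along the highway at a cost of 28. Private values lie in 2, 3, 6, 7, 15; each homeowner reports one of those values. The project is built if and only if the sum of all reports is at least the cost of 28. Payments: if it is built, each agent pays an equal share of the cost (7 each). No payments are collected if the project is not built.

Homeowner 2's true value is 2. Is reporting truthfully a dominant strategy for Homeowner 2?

Check each profile of the others' reports and compare truth against every alternative report.
Others report (3, 7, 15): truth gives 0, best alternative gives -5.
Others report (3, 15, 7): truth gives 0, best alternative gives -5.
Others report (7, 3, 15): truth gives 0, best alternative gives -5.
Others report (7, 15, 3): truth gives 0, best alternative gives -5.
Others report (15, 3, 7): truth gives 0, best alternative gives -5.
Others report (15, 7, 3): truth gives 0, best alternative gives -5.
(Remaining 119 profiles checked similarly; truth is weakly best in each.)
In every case the truthful report is at least as good as any alternative, so it is a dominant strategy.

Yes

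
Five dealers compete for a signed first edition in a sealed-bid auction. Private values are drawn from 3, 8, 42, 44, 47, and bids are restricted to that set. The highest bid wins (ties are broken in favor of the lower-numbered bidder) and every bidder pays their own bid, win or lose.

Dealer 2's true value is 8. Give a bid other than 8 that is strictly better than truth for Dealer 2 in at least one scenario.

Suppose Dealer 1 bids 3, Dealer 3 bids 3, Dealer 4 bids 3 and Dealer 5 bids 42.
Bid 8: loses but pays 8, utility -8.
Bid 3: loses but pays 3, utility -3.
So bidding 3 beats truth here (-3 > -8).

3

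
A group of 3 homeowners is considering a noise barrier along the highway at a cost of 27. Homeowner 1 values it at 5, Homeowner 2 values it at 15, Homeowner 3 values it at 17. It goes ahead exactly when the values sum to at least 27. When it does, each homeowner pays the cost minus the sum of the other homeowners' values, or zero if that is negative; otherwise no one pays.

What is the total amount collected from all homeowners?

Total value 37 ≥ cost 27, so it is built.
Homeowner 1: others sum to 32; max(0, 27 - 32) = 0.
Homeowner 2: others sum to 22; max(0, 27 - 22) = 5.
Homeowner 3: others sum to 20; max(0, 27 - 20) = 7.
Total collected = 0 + 5 + 7 = 12.

12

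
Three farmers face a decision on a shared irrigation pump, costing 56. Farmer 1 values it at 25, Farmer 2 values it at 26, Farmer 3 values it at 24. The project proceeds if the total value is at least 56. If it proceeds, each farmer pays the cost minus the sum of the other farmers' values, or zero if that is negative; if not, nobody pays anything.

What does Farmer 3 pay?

5

Total value 75 ≥ cost 56, so the project is built.
The other farmers' values sum to 51.
Cost minus that sum is 56 - 51 = 5.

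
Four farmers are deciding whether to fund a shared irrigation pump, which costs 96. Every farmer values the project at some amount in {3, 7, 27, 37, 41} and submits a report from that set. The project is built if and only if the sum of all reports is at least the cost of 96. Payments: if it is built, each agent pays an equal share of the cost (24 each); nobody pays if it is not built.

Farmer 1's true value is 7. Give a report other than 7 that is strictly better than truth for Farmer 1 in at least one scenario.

3

Suppose Farmer 2 reports 7, Farmer 3 reports 41 and Farmer 4 reports 41.
Report 7: project built, pays 24, utility 7 - 24 = -17.
Report 3: project not built, utility 0.
So reporting 3 beats truth here (0 > -17).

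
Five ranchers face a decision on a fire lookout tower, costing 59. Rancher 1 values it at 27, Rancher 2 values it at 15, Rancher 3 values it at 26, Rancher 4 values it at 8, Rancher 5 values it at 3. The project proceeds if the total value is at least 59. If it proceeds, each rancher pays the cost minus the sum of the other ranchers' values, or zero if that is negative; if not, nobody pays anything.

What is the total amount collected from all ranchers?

Total value 79 ≥ cost 59, so it is built.
Rancher 1: others sum to 52; max(0, 59 - 52) = 7.
Rancher 2: others sum to 64; max(0, 59 - 64) = 0.
Rancher 3: others sum to 53; max(0, 59 - 53) = 6.
Rancher 4: others sum to 71; max(0, 59 - 71) = 0.
Rancher 5: others sum to 76; max(0, 59 - 76) = 0.
Total collected = 7 + 0 + 6 + 0 + 0 = 13.

13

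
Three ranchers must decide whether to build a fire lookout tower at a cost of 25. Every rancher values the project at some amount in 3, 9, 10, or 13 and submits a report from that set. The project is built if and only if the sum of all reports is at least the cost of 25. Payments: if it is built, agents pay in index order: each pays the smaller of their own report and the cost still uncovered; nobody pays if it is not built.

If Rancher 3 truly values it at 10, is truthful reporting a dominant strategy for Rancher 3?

Yes

Check each profile of the others' reports and compare truth against every alternative report.
Others report (13, 13): truth gives 10, best alternative gives 10.
Others report (10, 13): truth gives 8, best alternative gives 8.
Others report (13, 10): truth gives 8, best alternative gives 8.
Others report (9, 13): truth gives 7, best alternative gives 7.
Others report (13, 9): truth gives 7, best alternative gives 7.
Others report (10, 10): truth gives 5, best alternative gives 5.
(Remaining 10 profiles checked similarly; truth is weakly best in each.)
In every case the truthful report is at least as good as any alternative, so it is a dominant strategy.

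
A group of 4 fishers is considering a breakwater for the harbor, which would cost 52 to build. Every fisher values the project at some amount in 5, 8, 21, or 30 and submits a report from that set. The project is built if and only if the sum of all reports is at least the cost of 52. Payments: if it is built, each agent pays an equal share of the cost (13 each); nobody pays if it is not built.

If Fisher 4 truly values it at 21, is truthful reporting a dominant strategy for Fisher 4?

Consider the case where Fisher 1 reports 8, Fisher 2 reports 8 and Fisher 3 reports 8.
Truthful report 21: project not built, utility 0.
Report 30 instead: project built, pays 13, utility 21 - 13 = 8.
Since 8 > 0, reporting 30 is strictly better here, so truthful reporting is not dominant.

No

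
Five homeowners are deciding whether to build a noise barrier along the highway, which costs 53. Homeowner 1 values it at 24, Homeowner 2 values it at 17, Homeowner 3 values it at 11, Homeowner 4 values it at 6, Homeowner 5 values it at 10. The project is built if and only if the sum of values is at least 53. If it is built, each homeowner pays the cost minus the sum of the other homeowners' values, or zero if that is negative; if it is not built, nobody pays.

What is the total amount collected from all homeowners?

11

Total value 68 ≥ cost 53, so it is built.
Homeowner 1: others sum to 44; max(0, 53 - 44) = 9.
Homeowner 2: others sum to 51; max(0, 53 - 51) = 2.
Homeowner 3: others sum to 57; max(0, 53 - 57) = 0.
Homeowner 4: others sum to 62; max(0, 53 - 62) = 0.
Homeowner 5: others sum to 58; max(0, 53 - 58) = 0.
Total collected = 9 + 2 + 0 + 0 + 0 = 11.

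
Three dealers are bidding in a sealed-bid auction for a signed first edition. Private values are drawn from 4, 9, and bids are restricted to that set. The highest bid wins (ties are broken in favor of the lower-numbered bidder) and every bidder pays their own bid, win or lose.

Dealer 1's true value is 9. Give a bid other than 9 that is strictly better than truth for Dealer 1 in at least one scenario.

4

Suppose Dealer 2 bids 4 and Dealer 3 bids 4.
Bid 9: wins, pays 9, utility 9 - 9 = 0.
Bid 4: wins, pays 4, utility 9 - 4 = 5.
So bidding 4 beats truth here (5 > 0).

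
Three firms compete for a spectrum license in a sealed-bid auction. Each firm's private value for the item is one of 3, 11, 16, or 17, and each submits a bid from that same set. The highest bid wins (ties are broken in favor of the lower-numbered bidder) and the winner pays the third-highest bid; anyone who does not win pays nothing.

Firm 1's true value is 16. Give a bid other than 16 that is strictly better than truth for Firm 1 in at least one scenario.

Suppose Firm 2 bids 3 and Firm 3 bids 17.
Bid 16: loses, pays 0, utility 0.
Bid 17: wins, pays 3, utility 16 - 3 = 13.
So bidding 17 beats truth here (13 > 0).

17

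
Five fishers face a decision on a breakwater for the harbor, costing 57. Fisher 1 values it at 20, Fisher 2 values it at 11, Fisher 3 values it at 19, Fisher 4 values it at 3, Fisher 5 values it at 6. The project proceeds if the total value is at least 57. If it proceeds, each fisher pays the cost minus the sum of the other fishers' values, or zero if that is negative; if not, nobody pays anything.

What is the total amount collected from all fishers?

49

Total value 59 ≥ cost 57, so it is built.
Fisher 1: others sum to 39; max(0, 57 - 39) = 18.
Fisher 2: others sum to 48; max(0, 57 - 48) = 9.
Fisher 3: others sum to 40; max(0, 57 - 40) = 17.
Fisher 4: others sum to 56; max(0, 57 - 56) = 1.
Fisher 5: others sum to 53; max(0, 57 - 53) = 4.
Total collected = 18 + 9 + 17 + 1 + 4 = 49.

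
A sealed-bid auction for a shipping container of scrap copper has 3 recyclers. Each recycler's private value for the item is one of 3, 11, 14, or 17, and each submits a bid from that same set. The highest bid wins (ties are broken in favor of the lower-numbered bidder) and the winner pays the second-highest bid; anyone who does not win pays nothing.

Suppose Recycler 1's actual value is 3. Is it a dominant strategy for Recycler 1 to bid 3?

Check each profile of the others' bids and compare truth against every alternative bid.
Others bid (3, 11): truth gives 0, best alternative gives -8.
Others bid (11, 3): truth gives 0, best alternative gives -8.
Others bid (11, 11): truth gives 0, best alternative gives -8.
Others bid (3, 3): truth gives 0, best alternative gives 0.
Others bid (3, 14): truth gives 0, best alternative gives 0.
Others bid (3, 17): truth gives 0, best alternative gives 0.
(Remaining 10 profiles checked similarly; truth is weakly best in each.)
In every case the truthful bid is at least as good as any alternative, so it is a dominant strategy.

Yes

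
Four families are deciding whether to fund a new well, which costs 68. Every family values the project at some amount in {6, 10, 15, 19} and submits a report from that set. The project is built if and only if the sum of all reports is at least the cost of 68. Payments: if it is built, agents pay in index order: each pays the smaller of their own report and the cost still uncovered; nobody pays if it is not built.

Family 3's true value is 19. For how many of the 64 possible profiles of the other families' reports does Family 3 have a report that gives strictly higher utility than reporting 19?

Others report (15, 19, 19): truth gives 0; report 15 gives 4 > 0. Violating.
Others report (19, 15, 19): truth gives 0; report 15 gives 4 > 0. Violating.
Others report (19, 19, 15): truth gives 0; report 15 gives 4 > 0. Violating.
Others report (19, 19, 19): truth gives 0; report 15 gives 4 > 0. Violating.
Others report (6, 6, 6): truth gives 0; no alternative beats it.
Others report (6, 6, 10): truth gives 0; no alternative beats it.
(Checking all 64 profiles: 4 have a profitable deviation, 60 do not.)

4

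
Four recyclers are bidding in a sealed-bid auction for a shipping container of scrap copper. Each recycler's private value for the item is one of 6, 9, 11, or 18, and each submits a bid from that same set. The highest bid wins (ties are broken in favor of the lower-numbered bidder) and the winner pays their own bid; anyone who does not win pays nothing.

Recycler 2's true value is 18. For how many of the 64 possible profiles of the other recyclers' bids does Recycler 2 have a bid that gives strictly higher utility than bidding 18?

18

Others bid (6, 6, 6): truth gives 0; bid 9 gives 9 > 0. Violating.
Others bid (6, 6, 9): truth gives 0; bid 9 gives 9 > 0. Violating.
Others bid (6, 6, 11): truth gives 0; bid 11 gives 7 > 0. Violating.
Others bid (6, 9, 6): truth gives 0; bid 9 gives 9 > 0. Violating.
Others bid (6, 6, 18): truth gives 0; no alternative beats it.
Others bid (6, 9, 18): truth gives 0; no alternative beats it.
(Checking all 64 profiles: 18 have a profitable deviation, 46 do not.)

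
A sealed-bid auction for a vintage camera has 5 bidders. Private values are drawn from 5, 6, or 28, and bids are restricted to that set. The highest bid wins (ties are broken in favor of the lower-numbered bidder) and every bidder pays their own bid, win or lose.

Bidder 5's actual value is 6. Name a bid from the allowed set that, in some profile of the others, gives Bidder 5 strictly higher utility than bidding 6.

Suppose Bidder 1 bids 5, Bidder 2 bids 5, Bidder 3 bids 5 and Bidder 4 bids 6.
Bid 6: loses but pays 6, utility -6.
Bid 5: loses but pays 5, utility -5.
So bidding 5 beats truth here (-5 > -6).

5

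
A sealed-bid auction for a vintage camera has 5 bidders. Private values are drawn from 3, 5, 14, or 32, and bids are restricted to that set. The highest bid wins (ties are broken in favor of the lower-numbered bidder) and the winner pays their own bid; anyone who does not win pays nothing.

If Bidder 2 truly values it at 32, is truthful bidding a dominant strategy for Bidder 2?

No

Consider the case where Bidder 1 bids 3, Bidder 3 bids 3, Bidder 4 bids 3 and Bidder 5 bids 3.
Truthful bid 32: wins, pays 32, utility 32 - 32 = 0.
Bid 5 instead: wins, pays 5, utility 32 - 5 = 27.
Since 27 > 0, bidding 5 is strictly better here, so truthful bidding is not dominant.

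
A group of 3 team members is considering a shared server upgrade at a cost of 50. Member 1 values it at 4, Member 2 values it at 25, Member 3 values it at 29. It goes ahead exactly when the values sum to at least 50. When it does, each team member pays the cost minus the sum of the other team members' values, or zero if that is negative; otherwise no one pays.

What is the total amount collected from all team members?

Total value 58 ≥ cost 50, so it is built.
Member 1: others sum to 54; max(0, 50 - 54) = 0.
Member 2: others sum to 33; max(0, 50 - 33) = 17.
Member 3: others sum to 29; max(0, 50 - 29) = 21.
Total collected = 0 + 17 + 21 = 38.

38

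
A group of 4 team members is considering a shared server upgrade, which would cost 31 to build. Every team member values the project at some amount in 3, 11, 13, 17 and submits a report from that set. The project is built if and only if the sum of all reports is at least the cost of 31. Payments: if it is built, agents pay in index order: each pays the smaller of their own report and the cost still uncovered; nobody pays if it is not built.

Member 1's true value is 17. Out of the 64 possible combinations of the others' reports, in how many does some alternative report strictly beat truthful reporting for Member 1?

60

Others report (3, 3, 13): truth gives 0; report 13 gives 4 > 0. Violating.
Others report (3, 3, 17): truth gives 0; report 11 gives 6 > 0. Violating.
Others report (3, 11, 11): truth gives 0; report 11 gives 6 > 0. Violating.
Others report (3, 11, 13): truth gives 0; report 11 gives 6 > 0. Violating.
Others report (3, 3, 3): truth gives 0; no alternative beats it.
Others report (3, 3, 11): truth gives 0; no alternative beats it.
(Checking all 64 profiles: 60 have a profitable deviation, 4 do not.)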